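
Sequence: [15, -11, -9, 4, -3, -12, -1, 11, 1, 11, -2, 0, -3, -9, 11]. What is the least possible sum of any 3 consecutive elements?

[15, -11, -9] → sum -5
[-11, -9, 4] → sum -16
[-9, 4, -3] → sum -8
[4, -3, -12] → sum -11
[-3, -12, -1] → sum -16
[-12, -1, 11] → sum -2
[-1, 11, 1] → sum 11
[11, 1, 11] → sum 23
[1, 11, -2] → sum 10
[11, -2, 0] → sum 9
[-2, 0, -3] → sum -5
[0, -3, -9] → sum -12
[-3, -9, 11] → sum -1
Least of these is -16.

-16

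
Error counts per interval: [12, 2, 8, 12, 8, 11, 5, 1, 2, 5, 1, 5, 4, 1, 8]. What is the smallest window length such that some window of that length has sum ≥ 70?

Extend right; whenever the sum reaches 70, record the length and shrink from the left:
add 12: running sum 12 < 70
add 2: running sum 14 < 70
add 8: running sum 22 < 70
add 12: running sum 34 < 70
add 8: running sum 42 < 70
add 11: running sum 53 < 70
add 5: running sum 58 < 70
add 1: running sum 59 < 70
add 2: running sum 61 < 70
add 5: running sum 66 < 70
add 1: running sum 67 < 70
end 11: [12, 2, 8, 12, 8, 11, 5, 1, 2, 5, 1, 5] sum 72, len 12
end 12: [12, 2, 8, 12, 8, 11, 5, 1, 2, 5, 1, 5, 4] sum 76, len 13
end 13: [12, 2, 8, 12, 8, 11, 5, 1, 2, 5, 1, 5, 4, 1] sum 77, len 14
end 14: [8, 12, 8, 11, 5, 1, 2, 5, 1, 5, 4, 1, 8] sum 71, len 13
Shortest qualifying length: 12.

12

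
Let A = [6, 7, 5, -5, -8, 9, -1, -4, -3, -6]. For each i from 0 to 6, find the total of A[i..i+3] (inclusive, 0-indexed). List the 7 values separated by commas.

Sliding a size-4 window across the 10 values:
(6, 7, 5, -5) → sum 13
(7, 5, -5, -8) → sum -1
(5, -5, -8, 9) → sum 1
(-5, -8, 9, -1) → sum -5
(-8, 9, -1, -4) → sum -4
(9, -1, -4, -3) → sum 1
(-1, -4, -3, -6) → sum -14

13, -1, 1, -5, -4, 1, -14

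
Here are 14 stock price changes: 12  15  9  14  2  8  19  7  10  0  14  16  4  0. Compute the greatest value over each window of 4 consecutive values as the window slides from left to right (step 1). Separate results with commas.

15, 15, 14, 19, 19, 19, 19, 14, 16, 16, 16

12 15 9 14 → max 15
15 9 14 2 → max 15
9 14 2 8 → max 14
14 2 8 19 → max 19
2 8 19 7 → max 19
8 19 7 10 → max 19
19 7 10 0 → max 19
7 10 0 14 → max 14
10 0 14 16 → max 16
0 14 16 4 → max 16
14 16 4 0 → max 16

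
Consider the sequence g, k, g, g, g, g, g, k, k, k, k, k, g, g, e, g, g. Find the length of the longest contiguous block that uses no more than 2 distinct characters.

[g] 1 distinct, len 1
[g, k] 2 distinct, len 2
[g, k, g] 2 distinct, len 3
[g, k, g, g] 2 distinct, len 4
[g, k, g, g, g] 2 distinct, len 5
[g, k, g, g, g, g] 2 distinct, len 6
[g, k, g, g, g, g, g] 2 distinct, len 7
[g, k, g, g, g, g, g, k] 2 distinct, len 8
[g, k, g, g, g, g, g, k, k] 2 distinct, len 9
[g, k, g, g, g, g, g, k, k, k] 2 distinct, len 10
[g, k, g, g, g, g, g, k, k, k, k] 2 distinct, len 11
[g, k, g, g, g, g, g, k, k, k, k, k] 2 distinct, len 12
[g, k, g, g, g, g, g, k, k, k, k, k, g] 2 distinct, len 13
[g, k, g, g, g, g, g, k, k, k, k, k, g, g] 2 distinct, len 14
[g, g, e] 2 distinct, len 3
[g, g, e, g] 2 distinct, len 4
[g, g, e, g, g] 2 distinct, len 5
Longest length with ≤2 distinct: 14.

14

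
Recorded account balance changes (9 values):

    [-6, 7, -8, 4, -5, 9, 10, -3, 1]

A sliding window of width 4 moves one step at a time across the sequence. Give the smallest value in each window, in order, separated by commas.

-8, -8, -8, -5, -5, -3

-6 7 -8 4 → min -8
7 -8 4 -5 → min -8
-8 4 -5 9 → min -8
4 -5 9 10 → min -5
-5 9 10 -3 → min -5
9 10 -3 1 → min -3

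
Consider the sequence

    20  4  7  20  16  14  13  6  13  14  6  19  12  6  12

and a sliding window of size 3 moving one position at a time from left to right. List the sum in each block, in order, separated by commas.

31, 31, 43, 50, 43, 33, 32, 33, 33, 39, 37, 37, 30

Sliding a size-3 window across the 15 values:
20 4 7 → sum 31
4 7 20 → sum 31
7 20 16 → sum 43
20 16 14 → sum 50
16 14 13 → sum 43
14 13 6 → sum 33
13 6 13 → sum 32
6 13 14 → sum 33
13 14 6 → sum 33
14 6 19 → sum 39
6 19 12 → sum 37
19 12 6 → sum 37
12 6 12 → sum 30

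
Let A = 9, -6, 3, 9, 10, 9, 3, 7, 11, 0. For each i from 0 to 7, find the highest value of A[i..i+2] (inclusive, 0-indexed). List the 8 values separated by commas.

9, 9, 10, 10, 10, 9, 11, 11

(9, -6, 3) → max 9
(-6, 3, 9) → max 9
(3, 9, 10) → max 10
(9, 10, 9) → max 10
(10, 9, 3) → max 10
(9, 3, 7) → max 9
(3, 7, 11) → max 11
(7, 11, 0) → max 11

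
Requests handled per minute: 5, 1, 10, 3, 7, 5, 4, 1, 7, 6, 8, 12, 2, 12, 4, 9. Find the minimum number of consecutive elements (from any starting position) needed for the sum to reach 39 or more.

5

add 5: running sum 5 < 39
add 1: running sum 6 < 39
add 10: running sum 16 < 39
add 3: running sum 19 < 39
add 7: running sum 26 < 39
add 5: running sum 31 < 39
add 4: running sum 35 < 39
add 1: running sum 36 < 39
add 7: shortest ending here [5, 1, 10, 3, 7, 5, 4, 1, 7] sum 43, len 9
add 6: shortest ending here [10, 3, 7, 5, 4, 1, 7, 6] sum 43, len 8
add 8: shortest ending here [3, 7, 5, 4, 1, 7, 6, 8] sum 41, len 8
add 12: shortest ending here [5, 4, 1, 7, 6, 8, 12] sum 43, len 7
add 2: shortest ending here [4, 1, 7, 6, 8, 12, 2] sum 40, len 7
add 12: shortest ending here [6, 8, 12, 2, 12] sum 40, len 5
add 4: shortest ending here [6, 8, 12, 2, 12, 4] sum 44, len 6
add 9: shortest ending here [12, 2, 12, 4, 9] sum 39, len 5
Shortest qualifying length: 5.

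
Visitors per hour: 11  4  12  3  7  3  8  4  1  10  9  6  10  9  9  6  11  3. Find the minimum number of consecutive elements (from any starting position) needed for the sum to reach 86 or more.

Extend right; whenever the sum reaches 86, record the length and shrink from the left:
add 11: running sum 11 < 86
add 4: running sum 15 < 86
add 12: running sum 27 < 86
add 3: running sum 30 < 86
add 7: running sum 37 < 86
add 3: running sum 40 < 86
add 8: running sum 48 < 86
add 4: running sum 52 < 86
add 1: running sum 53 < 86
add 10: running sum 63 < 86
add 9: running sum 72 < 86
add 6: running sum 78 < 86
add 10: shortest ending here [11, 4, 12, 3, 7, 3, 8, 4, 1, 10, 9, 6, 10] sum 88, len 13
add 9: shortest ending here [4, 12, 3, 7, 3, 8, 4, 1, 10, 9, 6, 10, 9] sum 86, len 13
add 9: shortest ending here [12, 3, 7, 3, 8, 4, 1, 10, 9, 6, 10, 9, 9] sum 91, len 13
add 6: shortest ending here [12, 3, 7, 3, 8, 4, 1, 10, 9, 6, 10, 9, 9, 6] sum 97, len 14
add 11: shortest ending here [3, 8, 4, 1, 10, 9, 6, 10, 9, 9, 6, 11] sum 86, len 12
add 3: shortest ending here [8, 4, 1, 10, 9, 6, 10, 9, 9, 6, 11, 3] sum 86, len 12
Shortest qualifying length: 12.

12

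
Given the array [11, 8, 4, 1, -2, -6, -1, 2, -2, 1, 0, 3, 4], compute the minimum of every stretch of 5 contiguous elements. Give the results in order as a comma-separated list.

-2, -6, -6, -6, -6, -6, -2, -2, -2

Sliding a size-5 window across the 13 values:
(11, 8, 4, 1, -2) → min -2
(8, 4, 1, -2, -6) → min -6
(4, 1, -2, -6, -1) → min -6
(1, -2, -6, -1, 2) → min -6
(-2, -6, -1, 2, -2) → min -6
(-6, -1, 2, -2, 1) → min -6
(-1, 2, -2, 1, 0) → min -2
(2, -2, 1, 0, 3) → min -2
(-2, 1, 0, 3, 4) → min -2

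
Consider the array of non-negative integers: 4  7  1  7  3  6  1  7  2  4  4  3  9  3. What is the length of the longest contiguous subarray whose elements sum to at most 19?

5

add 4: [4] sum 4, len 1
add 7: [4, 7] sum 11, len 2
add 1: [4, 7, 1] sum 12, len 3
add 7: [4, 7, 1, 7] sum 19, len 4
add 3: [7, 1, 7, 3] sum 18, len 4
add 6: [1, 7, 3, 6] sum 17, len 4
add 1: [1, 7, 3, 6, 1] sum 18, len 5
add 7: [3, 6, 1, 7] sum 17, len 4
add 2: [3, 6, 1, 7, 2] sum 19, len 5
add 4: [1, 7, 2, 4] sum 14, len 4
add 4: [1, 7, 2, 4, 4] sum 18, len 5
add 3: [2, 4, 4, 3] sum 13, len 4
add 9: [4, 3, 9] sum 16, len 3
add 3: [4, 3, 9, 3] sum 19, len 4
Longest length seen: 5.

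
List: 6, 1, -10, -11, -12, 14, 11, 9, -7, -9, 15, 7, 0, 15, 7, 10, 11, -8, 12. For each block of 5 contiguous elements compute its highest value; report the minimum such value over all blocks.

Each size-5 window and its max:
(6, 1, -10, -11, -12) → max 6
(1, -10, -11, -12, 14) → max 14
(-10, -11, -12, 14, 11) → max 14
(-11, -12, 14, 11, 9) → max 14
(-12, 14, 11, 9, -7) → max 14
(14, 11, 9, -7, -9) → max 14
(11, 9, -7, -9, 15) → max 15
(9, -7, -9, 15, 7) → max 15
(-7, -9, 15, 7, 0) → max 15
(-9, 15, 7, 0, 15) → max 15
(15, 7, 0, 15, 7) → max 15
(7, 0, 15, 7, 10) → max 15
(0, 15, 7, 10, 11) → max 15
(15, 7, 10, 11, -8) → max 15
(7, 10, 11, -8, 12) → max 12
Minimum of these is 6.

6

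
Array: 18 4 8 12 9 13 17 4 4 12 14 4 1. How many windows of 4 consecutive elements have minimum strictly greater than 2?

9

[18, 4, 8, 12] → min 4  > 2 ✓
[4, 8, 12, 9] → min 4  > 2 ✓
[8, 12, 9, 13] → min 8  > 2 ✓
[12, 9, 13, 17] → min 9  > 2 ✓
[9, 13, 17, 4] → min 4  > 2 ✓
[13, 17, 4, 4] → min 4  > 2 ✓
[17, 4, 4, 12] → min 4  > 2 ✓
[4, 4, 12, 14] → min 4  > 2 ✓
[4, 12, 14, 4] → min 4  > 2 ✓
[12, 14, 4, 1] → min 1
9 windows satisfy the condition.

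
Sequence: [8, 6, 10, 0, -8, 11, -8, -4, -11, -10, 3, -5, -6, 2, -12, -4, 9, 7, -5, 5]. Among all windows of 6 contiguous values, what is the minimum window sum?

-35

8 6 10 0 -8 11 → sum 27
6 10 0 -8 11 -8 → sum 11
10 0 -8 11 -8 -4 → sum 1
0 -8 11 -8 -4 -11 → sum -20
-8 11 -8 -4 -11 -10 → sum -30
11 -8 -4 -11 -10 3 → sum -19
-8 -4 -11 -10 3 -5 → sum -35
-4 -11 -10 3 -5 -6 → sum -33
-11 -10 3 -5 -6 2 → sum -27
-10 3 -5 -6 2 -12 → sum -28
3 -5 -6 2 -12 -4 → sum -22
-5 -6 2 -12 -4 9 → sum -16
-6 2 -12 -4 9 7 → sum -4
2 -12 -4 9 7 -5 → sum -3
-12 -4 9 7 -5 5 → sum 0
Minimum of these is -35.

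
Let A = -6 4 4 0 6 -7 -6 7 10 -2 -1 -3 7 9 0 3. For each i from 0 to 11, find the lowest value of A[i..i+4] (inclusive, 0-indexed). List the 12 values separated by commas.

-6, -7, -7, -7, -7, -7, -6, -3, -3, -3, -3, -3

-6 4 4 0 6 → min -6
4 4 0 6 -7 → min -7
4 0 6 -7 -6 → min -7
0 6 -7 -6 7 → min -7
6 -7 -6 7 10 → min -7
-7 -6 7 10 -2 → min -7
-6 7 10 -2 -1 → min -6
7 10 -2 -1 -3 → min -3
10 -2 -1 -3 7 → min -3
-2 -1 -3 7 9 → min -3
-1 -3 7 9 0 → min -3
-3 7 9 0 3 → min -3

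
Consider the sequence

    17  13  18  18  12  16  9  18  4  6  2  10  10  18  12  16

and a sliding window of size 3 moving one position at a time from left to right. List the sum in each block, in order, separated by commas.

48, 49, 48, 46, 37, 43, 31, 28, 12, 18, 22, 38, 40, 46

[17, 13, 18] → sum 48
[13, 18, 18] → sum 49
[18, 18, 12] → sum 48
[18, 12, 16] → sum 46
[12, 16, 9] → sum 37
[16, 9, 18] → sum 43
[9, 18, 4] → sum 31
[18, 4, 6] → sum 28
[4, 6, 2] → sum 12
[6, 2, 10] → sum 18
[2, 10, 10] → sum 22
[10, 10, 18] → sum 38
[10, 18, 12] → sum 40
[18, 12, 16] → sum 46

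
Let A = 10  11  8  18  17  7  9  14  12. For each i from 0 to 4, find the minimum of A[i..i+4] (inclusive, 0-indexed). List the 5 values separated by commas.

10 11 8 18 17 → min 8
11 8 18 17 7 → min 7
8 18 17 7 9 → min 7
18 17 7 9 14 → min 7
17 7 9 14 12 → min 7

8, 7, 7, 7, 7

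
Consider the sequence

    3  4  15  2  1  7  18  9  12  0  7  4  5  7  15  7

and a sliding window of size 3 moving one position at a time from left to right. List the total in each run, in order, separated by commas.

22, 21, 18, 10, 26, 34, 39, 21, 19, 11, 16, 16, 27, 29

(3, 4, 15) → sum 22
(4, 15, 2) → sum 21
(15, 2, 1) → sum 18
(2, 1, 7) → sum 10
(1, 7, 18) → sum 26
(7, 18, 9) → sum 34
(18, 9, 12) → sum 39
(9, 12, 0) → sum 21
(12, 0, 7) → sum 19
(0, 7, 4) → sum 11
(7, 4, 5) → sum 16
(4, 5, 7) → sum 16
(5, 7, 15) → sum 27
(7, 15, 7) → sum 29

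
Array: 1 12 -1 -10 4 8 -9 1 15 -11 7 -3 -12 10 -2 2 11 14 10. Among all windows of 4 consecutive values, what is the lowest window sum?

-19

[1, 12, -1, -10] → sum 2
[12, -1, -10, 4] → sum 5
[-1, -10, 4, 8] → sum 1
[-10, 4, 8, -9] → sum -7
[4, 8, -9, 1] → sum 4
[8, -9, 1, 15] → sum 15
[-9, 1, 15, -11] → sum -4
[1, 15, -11, 7] → sum 12
[15, -11, 7, -3] → sum 8
[-11, 7, -3, -12] → sum -19
[7, -3, -12, 10] → sum 2
[-3, -12, 10, -2] → sum -7
[-12, 10, -2, 2] → sum -2
[10, -2, 2, 11] → sum 21
[-2, 2, 11, 14] → sum 25
[2, 11, 14, 10] → sum 37
Lowest of these is -19.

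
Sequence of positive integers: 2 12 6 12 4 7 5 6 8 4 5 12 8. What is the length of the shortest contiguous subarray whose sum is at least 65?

10

add 2: running sum 2 < 65
add 12: running sum 14 < 65
add 6: running sum 20 < 65
add 12: running sum 32 < 65
add 4: running sum 36 < 65
add 7: running sum 43 < 65
add 5: running sum 48 < 65
add 6: running sum 54 < 65
add 8: running sum 62 < 65
add 4: shortest ending here [2, 12, 6, 12, 4, 7, 5, 6, 8, 4] sum 66, len 10
add 5: shortest ending here [12, 6, 12, 4, 7, 5, 6, 8, 4, 5] sum 69, len 10
add 12: shortest ending here [6, 12, 4, 7, 5, 6, 8, 4, 5, 12] sum 69, len 10
add 8: shortest ending here [12, 4, 7, 5, 6, 8, 4, 5, 12, 8] sum 71, len 10
Shortest qualifying length: 10.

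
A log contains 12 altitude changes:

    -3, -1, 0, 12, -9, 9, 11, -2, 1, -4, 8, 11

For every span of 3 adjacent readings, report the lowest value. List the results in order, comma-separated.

Sliding a size-3 window across the 12 values:
[-3, -1, 0] → min -3
[-1, 0, 12] → min -1
[0, 12, -9] → min -9
[12, -9, 9] → min -9
[-9, 9, 11] → min -9
[9, 11, -2] → min -2
[11, -2, 1] → min -2
[-2, 1, -4] → min -4
[1, -4, 8] → min -4
[-4, 8, 11] → min -4

-3, -1, -9, -9, -9, -2, -2, -4, -4, -4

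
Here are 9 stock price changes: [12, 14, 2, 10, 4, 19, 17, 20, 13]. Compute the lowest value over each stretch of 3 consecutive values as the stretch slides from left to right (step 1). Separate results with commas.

Sliding a size-3 window across the 9 values:
12 14 2 → min 2
14 2 10 → min 2
2 10 4 → min 2
10 4 19 → min 4
4 19 17 → min 4
19 17 20 → min 17
17 20 13 → min 13

2, 2, 2, 4, 4, 17, 13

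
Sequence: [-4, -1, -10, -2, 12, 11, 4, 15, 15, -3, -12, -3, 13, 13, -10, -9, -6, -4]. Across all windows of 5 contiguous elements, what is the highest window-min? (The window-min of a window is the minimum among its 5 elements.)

4

[-4, -1, -10, -2, 12] → min -10
[-1, -10, -2, 12, 11] → min -10
[-10, -2, 12, 11, 4] → min -10
[-2, 12, 11, 4, 15] → min -2
[12, 11, 4, 15, 15] → min 4
[11, 4, 15, 15, -3] → min -3
[4, 15, 15, -3, -12] → min -12
[15, 15, -3, -12, -3] → min -12
[15, -3, -12, -3, 13] → min -12
[-3, -12, -3, 13, 13] → min -12
[-12, -3, 13, 13, -10] → min -12
[-3, 13, 13, -10, -9] → min -10
[13, 13, -10, -9, -6] → min -10
[13, -10, -9, -6, -4] → min -10
Highest of these is 4.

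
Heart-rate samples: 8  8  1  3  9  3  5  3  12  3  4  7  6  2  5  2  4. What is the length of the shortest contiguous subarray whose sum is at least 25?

Extend right; whenever the sum reaches 25, record the length and shrink from the left:
add 8: running sum 8 < 25
add 8: running sum 16 < 25
add 1: running sum 17 < 25
add 3: running sum 20 < 25
add 9: shortest ending here [8, 8, 1, 3, 9] sum 29, len 5
add 3: shortest ending here [8, 8, 1, 3, 9, 3] sum 32, len 6
add 5: shortest ending here [8, 1, 3, 9, 3, 5] sum 29, len 6
add 3: shortest ending here [8, 1, 3, 9, 3, 5, 3] sum 32, len 7
add 12: shortest ending here [9, 3, 5, 3, 12] sum 32, len 5
add 3: shortest ending here [3, 5, 3, 12, 3] sum 26, len 5
add 4: shortest ending here [5, 3, 12, 3, 4] sum 27, len 5
add 7: shortest ending here [12, 3, 4, 7] sum 26, len 4
add 6: shortest ending here [12, 3, 4, 7, 6] sum 32, len 5
add 2: shortest ending here [12, 3, 4, 7, 6, 2] sum 34, len 6
add 5: shortest ending here [3, 4, 7, 6, 2, 5] sum 27, len 6
add 2: shortest ending here [4, 7, 6, 2, 5, 2] sum 26, len 6
add 4: shortest ending here [7, 6, 2, 5, 2, 4] sum 26, len 6
Shortest qualifying length: 4.

4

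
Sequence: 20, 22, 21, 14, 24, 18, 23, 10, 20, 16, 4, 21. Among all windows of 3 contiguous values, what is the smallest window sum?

40

20 22 21 → sum 63
22 21 14 → sum 57
21 14 24 → sum 59
14 24 18 → sum 56
24 18 23 → sum 65
18 23 10 → sum 51
23 10 20 → sum 53
10 20 16 → sum 46
20 16 4 → sum 40
16 4 21 → sum 41
Smallest of these is 40.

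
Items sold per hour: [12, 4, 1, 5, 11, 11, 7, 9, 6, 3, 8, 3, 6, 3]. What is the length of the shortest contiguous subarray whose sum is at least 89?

14

Extend right; whenever the sum reaches 89, record the length and shrink from the left:
add 12: running sum 12 < 89
add 4: running sum 16 < 89
add 1: running sum 17 < 89
add 5: running sum 22 < 89
add 11: running sum 33 < 89
add 11: running sum 44 < 89
add 7: running sum 51 < 89
add 9: running sum 60 < 89
add 6: running sum 66 < 89
add 3: running sum 69 < 89
add 8: running sum 77 < 89
add 3: running sum 80 < 89
add 6: running sum 86 < 89
end 13: [12, 4, 1, 5, 11, 11, 7, 9, 6, 3, 8, 3, 6, 3] sum 89, len 14
Shortest qualifying length: 14.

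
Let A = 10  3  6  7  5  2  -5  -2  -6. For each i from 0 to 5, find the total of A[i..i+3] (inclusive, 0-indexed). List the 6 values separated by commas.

26, 21, 20, 9, 0, -11

[10, 3, 6, 7] → sum 26
[3, 6, 7, 5] → sum 21
[6, 7, 5, 2] → sum 20
[7, 5, 2, -5] → sum 9
[5, 2, -5, -2] → sum 0
[2, -5, -2, -6] → sum -11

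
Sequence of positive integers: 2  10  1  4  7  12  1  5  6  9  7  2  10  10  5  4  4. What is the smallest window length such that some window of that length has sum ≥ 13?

2

add 2: running sum 2 < 13
add 10: running sum 12 < 13
add 1: shortest ending here [2, 10, 1] sum 13, len 3
add 4: shortest ending here [10, 1, 4] sum 15, len 3
add 7: shortest ending here [10, 1, 4, 7] sum 22, len 4
add 12: shortest ending here [7, 12] sum 19, len 2
add 1: shortest ending here [12, 1] sum 13, len 2
add 5: shortest ending here [12, 1, 5] sum 18, len 3
add 6: shortest ending here [12, 1, 5, 6] sum 24, len 4
add 9: shortest ending here [6, 9] sum 15, len 2
add 7: shortest ending here [9, 7] sum 16, len 2
add 2: shortest ending here [9, 7, 2] sum 18, len 3
add 10: shortest ending here [7, 2, 10] sum 19, len 3
add 10: shortest ending here [10, 10] sum 20, len 2
add 5: shortest ending here [10, 5] sum 15, len 2
add 4: shortest ending here [10, 5, 4] sum 19, len 3
add 4: shortest ending here [5, 4, 4] sum 13, len 3
Shortest qualifying length: 2.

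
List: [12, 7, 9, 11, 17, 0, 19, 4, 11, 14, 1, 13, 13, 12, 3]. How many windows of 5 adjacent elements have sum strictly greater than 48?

7

12 7 9 11 17 → sum 56  > 48 ✓
7 9 11 17 0 → sum 44
9 11 17 0 19 → sum 56  > 48 ✓
11 17 0 19 4 → sum 51  > 48 ✓
17 0 19 4 11 → sum 51  > 48 ✓
0 19 4 11 14 → sum 48
19 4 11 14 1 → sum 49  > 48 ✓
4 11 14 1 13 → sum 43
11 14 1 13 13 → sum 52  > 48 ✓
14 1 13 13 12 → sum 53  > 48 ✓
1 13 13 12 3 → sum 42
7 windows satisfy the condition.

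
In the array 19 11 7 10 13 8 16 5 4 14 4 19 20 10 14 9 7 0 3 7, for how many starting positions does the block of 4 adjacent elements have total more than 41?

[19, 11, 7, 10] → sum 47  > 41 ✓
[11, 7, 10, 13] → sum 41
[7, 10, 13, 8] → sum 38
[10, 13, 8, 16] → sum 47  > 41 ✓
[13, 8, 16, 5] → sum 42  > 41 ✓
[8, 16, 5, 4] → sum 33
[16, 5, 4, 14] → sum 39
[5, 4, 14, 4] → sum 27
[4, 14, 4, 19] → sum 41
[14, 4, 19, 20] → sum 57  > 41 ✓
[4, 19, 20, 10] → sum 53  > 41 ✓
[19, 20, 10, 14] → sum 63  > 41 ✓
[20, 10, 14, 9] → sum 53  > 41 ✓
[10, 14, 9, 7] → sum 40
[14, 9, 7, 0] → sum 30
[9, 7, 0, 3] → sum 19
[7, 0, 3, 7] → sum 17
7 windows satisfy the condition.

7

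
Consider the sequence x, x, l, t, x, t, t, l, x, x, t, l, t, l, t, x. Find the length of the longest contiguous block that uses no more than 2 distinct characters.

5

Extend right; when distinct count exceeds 2, shrink from the left:
[x] 1 distinct, len 1
[x, x] 1 distinct, len 2
[x, x, l] 2 distinct, len 3
[l, t] 2 distinct, len 2
[t, x] 2 distinct, len 2
[t, x, t] 2 distinct, len 3
[t, x, t, t] 2 distinct, len 4
[t, t, l] 2 distinct, len 3
[l, x] 2 distinct, len 2
[l, x, x] 2 distinct, len 3
[x, x, t] 2 distinct, len 3
[t, l] 2 distinct, len 2
[t, l, t] 2 distinct, len 3
[t, l, t, l] 2 distinct, len 4
[t, l, t, l, t] 2 distinct, len 5
[t, x] 2 distinct, len 2
Longest length with ≤2 distinct: 5.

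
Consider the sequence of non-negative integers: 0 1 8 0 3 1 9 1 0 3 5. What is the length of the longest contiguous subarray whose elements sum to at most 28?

add 0: [0] sum 0, len 1
add 1: [0, 1] sum 1, len 2
add 8: [0, 1, 8] sum 9, len 3
add 0: [0, 1, 8, 0] sum 9, len 4
add 3: [0, 1, 8, 0, 3] sum 12, len 5
add 1: [0, 1, 8, 0, 3, 1] sum 13, len 6
add 9: [0, 1, 8, 0, 3, 1, 9] sum 22, len 7
add 1: [0, 1, 8, 0, 3, 1, 9, 1] sum 23, len 8
add 0: [0, 1, 8, 0, 3, 1, 9, 1, 0] sum 23, len 9
add 3: [0, 1, 8, 0, 3, 1, 9, 1, 0, 3] sum 26, len 10
add 5: [0, 3, 1, 9, 1, 0, 3, 5] sum 22, len 8
Longest length seen: 10.

10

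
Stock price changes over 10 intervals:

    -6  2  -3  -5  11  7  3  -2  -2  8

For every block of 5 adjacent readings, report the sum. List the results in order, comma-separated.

Sliding a size-5 window across the 10 values:
[-6, 2, -3, -5, 11] → sum -1
[2, -3, -5, 11, 7] → sum 12
[-3, -5, 11, 7, 3] → sum 13
[-5, 11, 7, 3, -2] → sum 14
[11, 7, 3, -2, -2] → sum 17
[7, 3, -2, -2, 8] → sum 14

-1, 12, 13, 14, 17, 14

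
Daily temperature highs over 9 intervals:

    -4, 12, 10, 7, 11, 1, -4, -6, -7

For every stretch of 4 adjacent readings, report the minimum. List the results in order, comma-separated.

-4, 7, 1, -4, -6, -7

[-4, 12, 10, 7] → min -4
[12, 10, 7, 11] → min 7
[10, 7, 11, 1] → min 1
[7, 11, 1, -4] → min -4
[11, 1, -4, -6] → min -6
[1, -4, -6, -7] → min -7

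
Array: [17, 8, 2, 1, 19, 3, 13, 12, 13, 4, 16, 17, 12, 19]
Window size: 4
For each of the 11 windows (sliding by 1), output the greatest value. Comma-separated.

(17, 8, 2, 1) → max 17
(8, 2, 1, 19) → max 19
(2, 1, 19, 3) → max 19
(1, 19, 3, 13) → max 19
(19, 3, 13, 12) → max 19
(3, 13, 12, 13) → max 13
(13, 12, 13, 4) → max 13
(12, 13, 4, 16) → max 16
(13, 4, 16, 17) → max 17
(4, 16, 17, 12) → max 17
(16, 17, 12, 19) → max 19

17, 19, 19, 19, 19, 13, 13, 16, 17, 17, 19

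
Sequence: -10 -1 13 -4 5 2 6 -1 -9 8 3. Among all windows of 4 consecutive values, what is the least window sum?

-10 -1 13 -4 → sum -2
-1 13 -4 5 → sum 13
13 -4 5 2 → sum 16
-4 5 2 6 → sum 9
5 2 6 -1 → sum 12
2 6 -1 -9 → sum -2
6 -1 -9 8 → sum 4
-1 -9 8 3 → sum 1
Least of these is -2.

-2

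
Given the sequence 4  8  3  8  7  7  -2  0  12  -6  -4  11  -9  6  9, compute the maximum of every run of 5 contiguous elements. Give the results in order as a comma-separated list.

Sliding a size-5 window across the 15 values:
[4, 8, 3, 8, 7] → max 8
[8, 3, 8, 7, 7] → max 8
[3, 8, 7, 7, -2] → max 8
[8, 7, 7, -2, 0] → max 8
[7, 7, -2, 0, 12] → max 12
[7, -2, 0, 12, -6] → max 12
[-2, 0, 12, -6, -4] → max 12
[0, 12, -6, -4, 11] → max 12
[12, -6, -4, 11, -9] → max 12
[-6, -4, 11, -9, 6] → max 11
[-4, 11, -9, 6, 9] → max 11

8, 8, 8, 8, 12, 12, 12, 12, 12, 11, 11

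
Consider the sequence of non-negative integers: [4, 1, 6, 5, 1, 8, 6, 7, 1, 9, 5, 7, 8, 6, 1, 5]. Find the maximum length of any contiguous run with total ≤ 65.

12

[4] sum 4 len 1
[4, 1] sum 5 len 2
[4, 1, 6] sum 11 len 3
[4, 1, 6, 5] sum 16 len 4
[4, 1, 6, 5, 1] sum 17 len 5
[4, 1, 6, 5, 1, 8] sum 25 len 6
[4, 1, 6, 5, 1, 8, 6] sum 31 len 7
[4, 1, 6, 5, 1, 8, 6, 7] sum 38 len 8
[4, 1, 6, 5, 1, 8, 6, 7, 1] sum 39 len 9
[4, 1, 6, 5, 1, 8, 6, 7, 1, 9] sum 48 len 10
[4, 1, 6, 5, 1, 8, 6, 7, 1, 9, 5] sum 53 len 11
[4, 1, 6, 5, 1, 8, 6, 7, 1, 9, 5, 7] sum 60 len 12
[1, 6, 5, 1, 8, 6, 7, 1, 9, 5, 7, 8] sum 64 len 12
[5, 1, 8, 6, 7, 1, 9, 5, 7, 8, 6] sum 63 len 11
[5, 1, 8, 6, 7, 1, 9, 5, 7, 8, 6, 1] sum 64 len 12
[1, 8, 6, 7, 1, 9, 5, 7, 8, 6, 1, 5] sum 64 len 12
Longest length seen: 12.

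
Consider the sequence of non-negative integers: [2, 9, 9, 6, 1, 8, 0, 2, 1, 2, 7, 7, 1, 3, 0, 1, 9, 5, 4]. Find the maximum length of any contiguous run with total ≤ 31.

10

→ 2: sum 2, len 1
→ 9: sum 11, len 2
→ 9: sum 20, len 3
→ 6: sum 26, len 4
→ 1: sum 27, len 5
→ 8 (dropped 2, 9): sum 24, len 4
→ 0: sum 24, len 5
→ 2: sum 26, len 6
→ 1: sum 27, len 7
→ 2: sum 29, len 8
→ 7 (dropped 9): sum 27, len 8
→ 7 (dropped 6): sum 28, len 8
→ 1: sum 29, len 9
→ 3 (dropped 1): sum 31, len 9
→ 0: sum 31, len 10
→ 1 (dropped 8): sum 24, len 10
→ 9 (dropped 0, 2): sum 31, len 9
→ 5 (dropped 1, 2, 7): sum 26, len 7
→ 4: sum 30, len 8
Longest length seen: 10.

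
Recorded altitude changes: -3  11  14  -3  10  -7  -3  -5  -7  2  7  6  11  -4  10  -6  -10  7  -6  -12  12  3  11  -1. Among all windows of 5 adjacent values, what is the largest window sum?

Window sums for each of the 20 positions:
-3 11 14 -3 10 → sum 29
11 14 -3 10 -7 → sum 25
14 -3 10 -7 -3 → sum 11
-3 10 -7 -3 -5 → sum -8
10 -7 -3 -5 -7 → sum -12
-7 -3 -5 -7 2 → sum -20
-3 -5 -7 2 7 → sum -6
-5 -7 2 7 6 → sum 3
-7 2 7 6 11 → sum 19
2 7 6 11 -4 → sum 22
7 6 11 -4 10 → sum 30
6 11 -4 10 -6 → sum 17
11 -4 10 -6 -10 → sum 1
-4 10 -6 -10 7 → sum -3
10 -6 -10 7 -6 → sum -5
-6 -10 7 -6 -12 → sum -27
-10 7 -6 -12 12 → sum -9
7 -6 -12 12 3 → sum 4
-6 -12 12 3 11 → sum 8
-12 12 3 11 -1 → sum 13
Largest of these is 30.

30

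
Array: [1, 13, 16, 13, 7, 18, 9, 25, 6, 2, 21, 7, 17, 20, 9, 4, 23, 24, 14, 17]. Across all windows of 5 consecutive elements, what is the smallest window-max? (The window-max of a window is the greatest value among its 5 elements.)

[1, 13, 16, 13, 7] → max 16
[13, 16, 13, 7, 18] → max 18
[16, 13, 7, 18, 9] → max 18
[13, 7, 18, 9, 25] → max 25
[7, 18, 9, 25, 6] → max 25
[18, 9, 25, 6, 2] → max 25
[9, 25, 6, 2, 21] → max 25
[25, 6, 2, 21, 7] → max 25
[6, 2, 21, 7, 17] → max 21
[2, 21, 7, 17, 20] → max 21
[21, 7, 17, 20, 9] → max 21
[7, 17, 20, 9, 4] → max 20
[17, 20, 9, 4, 23] → max 23
[20, 9, 4, 23, 24] → max 24
[9, 4, 23, 24, 14] → max 24
[4, 23, 24, 14, 17] → max 24
Smallest of these is 16.

16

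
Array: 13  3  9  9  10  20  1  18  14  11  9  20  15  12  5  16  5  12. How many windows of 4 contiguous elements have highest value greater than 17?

[13, 3, 9, 9] → max 13
[3, 9, 9, 10] → max 10
[9, 9, 10, 20] → max 20  > 17 ✓
[9, 10, 20, 1] → max 20  > 17 ✓
[10, 20, 1, 18] → max 20  > 17 ✓
[20, 1, 18, 14] → max 20  > 17 ✓
[1, 18, 14, 11] → max 18  > 17 ✓
[18, 14, 11, 9] → max 18  > 17 ✓
[14, 11, 9, 20] → max 20  > 17 ✓
[11, 9, 20, 15] → max 20  > 17 ✓
[9, 20, 15, 12] → max 20  > 17 ✓
[20, 15, 12, 5] → max 20  > 17 ✓
[15, 12, 5, 16] → max 16
[12, 5, 16, 5] → max 16
[5, 16, 5, 12] → max 16
10 windows satisfy the condition.

10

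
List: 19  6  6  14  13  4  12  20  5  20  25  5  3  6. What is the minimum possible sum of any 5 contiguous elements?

43

[19, 6, 6, 14, 13] → sum 58
[6, 6, 14, 13, 4] → sum 43
[6, 14, 13, 4, 12] → sum 49
[14, 13, 4, 12, 20] → sum 63
[13, 4, 12, 20, 5] → sum 54
[4, 12, 20, 5, 20] → sum 61
[12, 20, 5, 20, 25] → sum 82
[20, 5, 20, 25, 5] → sum 75
[5, 20, 25, 5, 3] → sum 58
[20, 25, 5, 3, 6] → sum 59
Minimum of these is 43.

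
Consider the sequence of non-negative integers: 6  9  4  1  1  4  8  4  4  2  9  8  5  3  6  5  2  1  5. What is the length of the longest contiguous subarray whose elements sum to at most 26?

add 6: [6] sum 6, len 1
add 9: [6, 9] sum 15, len 2
add 4: [6, 9, 4] sum 19, len 3
add 1: [6, 9, 4, 1] sum 20, len 4
add 1: [6, 9, 4, 1, 1] sum 21, len 5
add 4: [6, 9, 4, 1, 1, 4] sum 25, len 6
add 8: [4, 1, 1, 4, 8] sum 18, len 5
add 4: [4, 1, 1, 4, 8, 4] sum 22, len 6
add 4: [4, 1, 1, 4, 8, 4, 4] sum 26, len 7
add 2: [1, 1, 4, 8, 4, 4, 2] sum 24, len 7
add 9: [4, 4, 2, 9] sum 19, len 4
add 8: [4, 2, 9, 8] sum 23, len 4
add 5: [2, 9, 8, 5] sum 24, len 4
add 3: [9, 8, 5, 3] sum 25, len 4
add 6: [8, 5, 3, 6] sum 22, len 4
add 5: [5, 3, 6, 5] sum 19, len 4
add 2: [5, 3, 6, 5, 2] sum 21, len 5
add 1: [5, 3, 6, 5, 2, 1] sum 22, len 6
add 5: [3, 6, 5, 2, 1, 5] sum 22, len 6
Longest length seen: 7.

7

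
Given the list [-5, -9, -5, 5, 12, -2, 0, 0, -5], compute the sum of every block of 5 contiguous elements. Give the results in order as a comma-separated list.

-2, 1, 10, 15, 5

-5 -9 -5 5 12 → sum -2
-9 -5 5 12 -2 → sum 1
-5 5 12 -2 0 → sum 10
5 12 -2 0 0 → sum 15
12 -2 0 0 -5 → sum 5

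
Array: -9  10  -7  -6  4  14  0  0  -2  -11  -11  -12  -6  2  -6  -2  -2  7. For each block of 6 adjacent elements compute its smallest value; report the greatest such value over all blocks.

-9 10 -7 -6 4 14 → min -9
10 -7 -6 4 14 0 → min -7
-7 -6 4 14 0 0 → min -7
-6 4 14 0 0 -2 → min -6
4 14 0 0 -2 -11 → min -11
14 0 0 -2 -11 -11 → min -11
0 0 -2 -11 -11 -12 → min -12
0 -2 -11 -11 -12 -6 → min -12
-2 -11 -11 -12 -6 2 → min -12
-11 -11 -12 -6 2 -6 → min -12
-11 -12 -6 2 -6 -2 → min -12
-12 -6 2 -6 -2 -2 → min -12
-6 2 -6 -2 -2 7 → min -6
Greatest of these is -6.

-6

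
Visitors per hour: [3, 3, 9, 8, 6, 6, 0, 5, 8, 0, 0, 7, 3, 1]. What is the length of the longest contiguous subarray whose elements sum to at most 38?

add 3: [3] sum 3, len 1
add 3: [3, 3] sum 6, len 2
add 9: [3, 3, 9] sum 15, len 3
add 8: [3, 3, 9, 8] sum 23, len 4
add 6: [3, 3, 9, 8, 6] sum 29, len 5
add 6: [3, 3, 9, 8, 6, 6] sum 35, len 6
add 0: [3, 3, 9, 8, 6, 6, 0] sum 35, len 7
add 5: [3, 9, 8, 6, 6, 0, 5] sum 37, len 7
add 8: [8, 6, 6, 0, 5, 8] sum 33, len 6
add 0: [8, 6, 6, 0, 5, 8, 0] sum 33, len 7
add 0: [8, 6, 6, 0, 5, 8, 0, 0] sum 33, len 8
add 7: [6, 6, 0, 5, 8, 0, 0, 7] sum 32, len 8
add 3: [6, 6, 0, 5, 8, 0, 0, 7, 3] sum 35, len 9
add 1: [6, 6, 0, 5, 8, 0, 0, 7, 3, 1] sum 36, len 10
Longest length seen: 10.

10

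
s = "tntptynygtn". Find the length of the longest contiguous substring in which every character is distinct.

add t: [t] len 1
add n: [t, n] len 2
add t (repeat t, move left end past it): [n, t] len 2
add p: [n, t, p] len 3
add t (repeat t, move left end past it): [p, t] len 2
add y: [p, t, y] len 3
add n: [p, t, y, n] len 4
add y (repeat y, move left end past it): [n, y] len 2
add g: [n, y, g] len 3
add t: [n, y, g, t] len 4
add n (repeat n, move left end past it): [y, g, t, n] len 4
Longest all-distinct length: 4.

4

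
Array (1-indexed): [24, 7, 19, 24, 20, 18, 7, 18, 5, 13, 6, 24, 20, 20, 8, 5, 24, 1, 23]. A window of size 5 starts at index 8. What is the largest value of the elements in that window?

Elements at indices 8..12: 18, 5, 13, 6, 24
max(18, 5, 13, 6, 24) = 24

24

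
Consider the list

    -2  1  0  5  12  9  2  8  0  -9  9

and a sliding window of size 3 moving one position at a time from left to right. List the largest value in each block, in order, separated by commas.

-2 1 0 → max 1
1 0 5 → max 5
0 5 12 → max 12
5 12 9 → max 12
12 9 2 → max 12
9 2 8 → max 9
2 8 0 → max 8
8 0 -9 → max 8
0 -9 9 → max 9

1, 5, 12, 12, 12, 9, 8, 8, 9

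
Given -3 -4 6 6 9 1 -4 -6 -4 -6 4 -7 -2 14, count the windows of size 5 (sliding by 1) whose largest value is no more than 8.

4

(-3, -4, 6, 6, 9) → max 9
(-4, 6, 6, 9, 1) → max 9
(6, 6, 9, 1, -4) → max 9
(6, 9, 1, -4, -6) → max 9
(9, 1, -4, -6, -4) → max 9
(1, -4, -6, -4, -6) → max 1  ≤ 8 ✓
(-4, -6, -4, -6, 4) → max 4  ≤ 8 ✓
(-6, -4, -6, 4, -7) → max 4  ≤ 8 ✓
(-4, -6, 4, -7, -2) → max 4  ≤ 8 ✓
(-6, 4, -7, -2, 14) → max 14
4 windows satisfy the condition.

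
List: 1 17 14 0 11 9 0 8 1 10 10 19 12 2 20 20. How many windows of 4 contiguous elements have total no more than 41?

[1, 17, 14, 0] → sum 32  ≤ 41 ✓
[17, 14, 0, 11] → sum 42
[14, 0, 11, 9] → sum 34  ≤ 41 ✓
[0, 11, 9, 0] → sum 20  ≤ 41 ✓
[11, 9, 0, 8] → sum 28  ≤ 41 ✓
[9, 0, 8, 1] → sum 18  ≤ 41 ✓
[0, 8, 1, 10] → sum 19  ≤ 41 ✓
[8, 1, 10, 10] → sum 29  ≤ 41 ✓
[1, 10, 10, 19] → sum 40  ≤ 41 ✓
[10, 10, 19, 12] → sum 51
[10, 19, 12, 2] → sum 43
[19, 12, 2, 20] → sum 53
[12, 2, 20, 20] → sum 54
8 windows satisfy the condition.

8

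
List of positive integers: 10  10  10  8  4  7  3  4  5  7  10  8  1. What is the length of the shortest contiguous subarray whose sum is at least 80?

add 10: running sum 10 < 80
add 10: running sum 20 < 80
add 10: running sum 30 < 80
add 8: running sum 38 < 80
add 4: running sum 42 < 80
add 7: running sum 49 < 80
add 3: running sum 52 < 80
add 4: running sum 56 < 80
add 5: running sum 61 < 80
add 7: running sum 68 < 80
add 10: running sum 78 < 80
add 8: shortest ending here [10, 10, 10, 8, 4, 7, 3, 4, 5, 7, 10, 8] sum 86, len 12
add 1: shortest ending here [10, 10, 10, 8, 4, 7, 3, 4, 5, 7, 10, 8, 1] sum 87, len 13
Shortest qualifying length: 12.

12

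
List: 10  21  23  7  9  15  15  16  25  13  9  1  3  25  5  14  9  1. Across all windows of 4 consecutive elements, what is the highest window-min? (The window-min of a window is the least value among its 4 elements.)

10 21 23 7 → min 7
21 23 7 9 → min 7
23 7 9 15 → min 7
7 9 15 15 → min 7
9 15 15 16 → min 9
15 15 16 25 → min 15
15 16 25 13 → min 13
16 25 13 9 → min 9
25 13 9 1 → min 1
13 9 1 3 → min 1
9 1 3 25 → min 1
1 3 25 5 → min 1
3 25 5 14 → min 3
25 5 14 9 → min 5
5 14 9 1 → min 1
Highest of these is 15.

15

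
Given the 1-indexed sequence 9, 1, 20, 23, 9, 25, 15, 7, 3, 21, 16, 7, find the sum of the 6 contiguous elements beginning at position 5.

80

Elements at indices 5..10: 9, 25, 15, 7, 3, 21
sum(9, 25, 15, 7, 3, 21) = 80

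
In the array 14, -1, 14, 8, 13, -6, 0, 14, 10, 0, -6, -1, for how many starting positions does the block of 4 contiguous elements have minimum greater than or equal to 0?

14 -1 14 8 → min -1
-1 14 8 13 → min -1
14 8 13 -6 → min -6
8 13 -6 0 → min -6
13 -6 0 14 → min -6
-6 0 14 10 → min -6
0 14 10 0 → min 0  ≥ 0 ✓
14 10 0 -6 → min -6
10 0 -6 -1 → min -6
1 window satisfy the condition.

1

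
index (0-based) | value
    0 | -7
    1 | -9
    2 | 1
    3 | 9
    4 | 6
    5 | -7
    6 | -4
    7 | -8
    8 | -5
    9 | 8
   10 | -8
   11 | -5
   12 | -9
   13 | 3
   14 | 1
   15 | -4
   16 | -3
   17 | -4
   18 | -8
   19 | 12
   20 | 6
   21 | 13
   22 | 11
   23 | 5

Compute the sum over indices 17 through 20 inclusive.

Elements at indices 17..20: -4, -8, 12, 6
sum(-4, -8, 12, 6) = 6

6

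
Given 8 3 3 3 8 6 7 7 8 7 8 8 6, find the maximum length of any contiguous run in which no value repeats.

4

[8] len 1
[8, 3] len 2
[3] len 1
[3] len 1
[3, 8] len 2
[3, 8, 6] len 3
[3, 8, 6, 7] len 4
[7] len 1
[7, 8] len 2
[8, 7] len 2
[7, 8] len 2
[8] len 1
[8, 6] len 2
Longest all-distinct length: 4.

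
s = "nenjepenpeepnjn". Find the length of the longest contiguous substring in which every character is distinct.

4

add n: [n] len 1
add e: [n, e] len 2
add n (repeat n, move left end past it): [e, n] len 2
add j: [e, n, j] len 3
add e (repeat e, move left end past it): [n, j, e] len 3
add p: [n, j, e, p] len 4
add e (repeat e, move left end past it): [p, e] len 2
add n: [p, e, n] len 3
add p (repeat p, move left end past it): [e, n, p] len 3
add e (repeat e, move left end past it): [n, p, e] len 3
add e (repeat e, move left end past it): [e] len 1
add p: [e, p] len 2
add n: [e, p, n] len 3
add j: [e, p, n, j] len 4
add n (repeat n, move left end past it): [j, n] len 2
Longest all-distinct length: 4.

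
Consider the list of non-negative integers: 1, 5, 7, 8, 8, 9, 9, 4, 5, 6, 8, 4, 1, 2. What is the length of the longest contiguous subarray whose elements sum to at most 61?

[1] sum 1 len 1
[1, 5] sum 6 len 2
[1, 5, 7] sum 13 len 3
[1, 5, 7, 8] sum 21 len 4
[1, 5, 7, 8, 8] sum 29 len 5
[1, 5, 7, 8, 8, 9] sum 38 len 6
[1, 5, 7, 8, 8, 9, 9] sum 47 len 7
[1, 5, 7, 8, 8, 9, 9, 4] sum 51 len 8
[1, 5, 7, 8, 8, 9, 9, 4, 5] sum 56 len 9
[5, 7, 8, 8, 9, 9, 4, 5, 6] sum 61 len 9
[8, 8, 9, 9, 4, 5, 6, 8] sum 57 len 8
[8, 8, 9, 9, 4, 5, 6, 8, 4] sum 61 len 9
[8, 9, 9, 4, 5, 6, 8, 4, 1] sum 54 len 9
[8, 9, 9, 4, 5, 6, 8, 4, 1, 2] sum 56 len 10
Longest length seen: 10.

10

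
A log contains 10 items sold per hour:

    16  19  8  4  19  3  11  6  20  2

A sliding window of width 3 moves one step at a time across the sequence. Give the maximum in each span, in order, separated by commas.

19, 19, 19, 19, 19, 11, 20, 20

(16, 19, 8) → max 19
(19, 8, 4) → max 19
(8, 4, 19) → max 19
(4, 19, 3) → max 19
(19, 3, 11) → max 19
(3, 11, 6) → max 11
(11, 6, 20) → max 20
(6, 20, 2) → max 20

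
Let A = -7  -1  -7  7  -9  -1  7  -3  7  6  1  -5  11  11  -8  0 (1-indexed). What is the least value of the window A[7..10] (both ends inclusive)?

-3

Elements at indices 7..10: 7, -3, 7, 6
min(7, -3, 7, 6) = -3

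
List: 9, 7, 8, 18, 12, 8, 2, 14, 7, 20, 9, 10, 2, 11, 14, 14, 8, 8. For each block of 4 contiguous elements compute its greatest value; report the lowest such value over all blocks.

11

9 7 8 18 → max 18
7 8 18 12 → max 18
8 18 12 8 → max 18
18 12 8 2 → max 18
12 8 2 14 → max 14
8 2 14 7 → max 14
2 14 7 20 → max 20
14 7 20 9 → max 20
7 20 9 10 → max 20
20 9 10 2 → max 20
9 10 2 11 → max 11
10 2 11 14 → max 14
2 11 14 14 → max 14
11 14 14 8 → max 14
14 14 8 8 → max 14
Lowest of these is 11.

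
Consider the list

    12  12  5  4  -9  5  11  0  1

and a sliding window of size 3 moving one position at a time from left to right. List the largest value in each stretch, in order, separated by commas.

[12, 12, 5] → max 12
[12, 5, 4] → max 12
[5, 4, -9] → max 5
[4, -9, 5] → max 5
[-9, 5, 11] → max 11
[5, 11, 0] → max 11
[11, 0, 1] → max 11

12, 12, 5, 5, 11, 11, 11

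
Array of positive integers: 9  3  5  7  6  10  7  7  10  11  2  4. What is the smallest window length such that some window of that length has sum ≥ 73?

10

Extend right; whenever the sum reaches 73, record the length and shrink from the left:
add 9: running sum 9 < 73
add 3: running sum 12 < 73
add 5: running sum 17 < 73
add 7: running sum 24 < 73
add 6: running sum 30 < 73
add 10: running sum 40 < 73
add 7: running sum 47 < 73
add 7: running sum 54 < 73
add 10: running sum 64 < 73
end 9: [9, 3, 5, 7, 6, 10, 7, 7, 10, 11] sum 75, len 10
end 10: [9, 3, 5, 7, 6, 10, 7, 7, 10, 11, 2] sum 77, len 11
end 11: [9, 3, 5, 7, 6, 10, 7, 7, 10, 11, 2, 4] sum 81, len 12
Shortest qualifying length: 10.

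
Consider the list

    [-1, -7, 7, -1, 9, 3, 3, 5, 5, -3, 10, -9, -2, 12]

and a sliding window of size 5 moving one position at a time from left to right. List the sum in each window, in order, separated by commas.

(-1, -7, 7, -1, 9) → sum 7
(-7, 7, -1, 9, 3) → sum 11
(7, -1, 9, 3, 3) → sum 21
(-1, 9, 3, 3, 5) → sum 19
(9, 3, 3, 5, 5) → sum 25
(3, 3, 5, 5, -3) → sum 13
(3, 5, 5, -3, 10) → sum 20
(5, 5, -3, 10, -9) → sum 8
(5, -3, 10, -9, -2) → sum 1
(-3, 10, -9, -2, 12) → sum 8

7, 11, 21, 19, 25, 13, 20, 8, 1, 8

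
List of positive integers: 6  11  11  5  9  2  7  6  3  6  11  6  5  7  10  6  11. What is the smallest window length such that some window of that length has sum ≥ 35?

Extend right; whenever the sum reaches 35, record the length and shrink from the left:
add 6: running sum 6 < 35
add 11: running sum 17 < 35
add 11: running sum 28 < 35
add 5: running sum 33 < 35
end 4: [11, 11, 5, 9] sum 36, len 4
end 5: [11, 11, 5, 9, 2] sum 38, len 5
end 6: [11, 11, 5, 9, 2, 7] sum 45, len 6
end 7: [11, 5, 9, 2, 7, 6] sum 40, len 6
end 8: [11, 5, 9, 2, 7, 6, 3] sum 43, len 7
end 9: [5, 9, 2, 7, 6, 3, 6] sum 38, len 7
end 10: [2, 7, 6, 3, 6, 11] sum 35, len 6
end 11: [7, 6, 3, 6, 11, 6] sum 39, len 6
end 12: [6, 3, 6, 11, 6, 5] sum 37, len 6
end 13: [6, 11, 6, 5, 7] sum 35, len 5
end 14: [11, 6, 5, 7, 10] sum 39, len 5
end 15: [11, 6, 5, 7, 10, 6] sum 45, len 6
end 16: [5, 7, 10, 6, 11] sum 39, len 5
Shortest qualifying length: 4.

4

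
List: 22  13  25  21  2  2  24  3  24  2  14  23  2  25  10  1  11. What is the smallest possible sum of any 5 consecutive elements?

49

Window sums for each of the 13 positions:
[22, 13, 25, 21, 2] → sum 83
[13, 25, 21, 2, 2] → sum 63
[25, 21, 2, 2, 24] → sum 74
[21, 2, 2, 24, 3] → sum 52
[2, 2, 24, 3, 24] → sum 55
[2, 24, 3, 24, 2] → sum 55
[24, 3, 24, 2, 14] → sum 67
[3, 24, 2, 14, 23] → sum 66
[24, 2, 14, 23, 2] → sum 65
[2, 14, 23, 2, 25] → sum 66
[14, 23, 2, 25, 10] → sum 74
[23, 2, 25, 10, 1] → sum 61
[2, 25, 10, 1, 11] → sum 49
Smallest of these is 49.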